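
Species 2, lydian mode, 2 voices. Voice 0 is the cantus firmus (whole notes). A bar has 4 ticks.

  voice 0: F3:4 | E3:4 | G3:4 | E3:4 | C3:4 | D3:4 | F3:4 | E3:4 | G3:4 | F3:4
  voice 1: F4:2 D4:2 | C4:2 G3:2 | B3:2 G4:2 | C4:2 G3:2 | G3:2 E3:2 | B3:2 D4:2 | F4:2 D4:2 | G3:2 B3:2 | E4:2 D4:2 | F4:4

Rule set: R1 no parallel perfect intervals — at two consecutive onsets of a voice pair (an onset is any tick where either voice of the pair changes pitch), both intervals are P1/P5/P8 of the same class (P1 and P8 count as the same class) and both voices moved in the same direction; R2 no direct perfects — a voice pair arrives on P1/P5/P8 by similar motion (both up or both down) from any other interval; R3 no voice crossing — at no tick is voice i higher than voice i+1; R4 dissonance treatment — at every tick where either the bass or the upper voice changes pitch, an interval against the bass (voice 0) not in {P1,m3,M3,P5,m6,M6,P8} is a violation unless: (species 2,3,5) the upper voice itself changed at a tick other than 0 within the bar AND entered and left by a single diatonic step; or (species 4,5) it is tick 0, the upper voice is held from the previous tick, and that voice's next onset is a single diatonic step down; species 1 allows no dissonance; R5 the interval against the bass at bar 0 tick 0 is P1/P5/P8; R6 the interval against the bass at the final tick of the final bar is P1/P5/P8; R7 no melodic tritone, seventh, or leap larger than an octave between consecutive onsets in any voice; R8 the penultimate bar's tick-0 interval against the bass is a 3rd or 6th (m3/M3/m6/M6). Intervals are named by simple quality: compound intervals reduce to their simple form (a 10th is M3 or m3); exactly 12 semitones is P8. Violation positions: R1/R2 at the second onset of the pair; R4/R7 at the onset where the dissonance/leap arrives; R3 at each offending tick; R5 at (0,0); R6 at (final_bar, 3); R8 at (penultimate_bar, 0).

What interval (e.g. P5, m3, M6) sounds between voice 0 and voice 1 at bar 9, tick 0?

voice 0=F3 voice 1=F4 -> P8

P8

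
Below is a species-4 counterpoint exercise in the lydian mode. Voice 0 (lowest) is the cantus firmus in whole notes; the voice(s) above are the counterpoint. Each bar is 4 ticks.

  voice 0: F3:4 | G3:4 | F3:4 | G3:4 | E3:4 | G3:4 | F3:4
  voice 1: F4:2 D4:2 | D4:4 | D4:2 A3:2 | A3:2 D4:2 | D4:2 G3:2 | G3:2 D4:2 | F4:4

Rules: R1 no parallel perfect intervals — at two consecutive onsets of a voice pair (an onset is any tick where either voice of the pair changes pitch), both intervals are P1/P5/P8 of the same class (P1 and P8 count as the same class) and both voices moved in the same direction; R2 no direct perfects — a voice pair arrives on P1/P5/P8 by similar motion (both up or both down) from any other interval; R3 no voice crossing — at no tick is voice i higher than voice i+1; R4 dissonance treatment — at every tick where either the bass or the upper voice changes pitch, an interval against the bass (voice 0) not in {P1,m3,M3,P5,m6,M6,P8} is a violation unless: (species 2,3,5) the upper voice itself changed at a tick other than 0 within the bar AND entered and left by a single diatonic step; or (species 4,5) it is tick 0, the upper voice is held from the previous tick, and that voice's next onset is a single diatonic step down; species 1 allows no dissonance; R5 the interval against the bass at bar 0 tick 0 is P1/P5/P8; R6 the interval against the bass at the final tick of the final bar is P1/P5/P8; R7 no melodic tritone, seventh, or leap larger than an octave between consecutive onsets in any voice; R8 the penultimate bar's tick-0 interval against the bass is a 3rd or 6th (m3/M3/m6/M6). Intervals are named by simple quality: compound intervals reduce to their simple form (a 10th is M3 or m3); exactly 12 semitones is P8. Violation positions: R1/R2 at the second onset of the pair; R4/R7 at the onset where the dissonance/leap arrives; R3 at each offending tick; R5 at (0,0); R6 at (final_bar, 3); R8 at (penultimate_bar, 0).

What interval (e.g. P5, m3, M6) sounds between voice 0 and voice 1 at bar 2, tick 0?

voice 0=F3 voice 1=D4 -> M6

M6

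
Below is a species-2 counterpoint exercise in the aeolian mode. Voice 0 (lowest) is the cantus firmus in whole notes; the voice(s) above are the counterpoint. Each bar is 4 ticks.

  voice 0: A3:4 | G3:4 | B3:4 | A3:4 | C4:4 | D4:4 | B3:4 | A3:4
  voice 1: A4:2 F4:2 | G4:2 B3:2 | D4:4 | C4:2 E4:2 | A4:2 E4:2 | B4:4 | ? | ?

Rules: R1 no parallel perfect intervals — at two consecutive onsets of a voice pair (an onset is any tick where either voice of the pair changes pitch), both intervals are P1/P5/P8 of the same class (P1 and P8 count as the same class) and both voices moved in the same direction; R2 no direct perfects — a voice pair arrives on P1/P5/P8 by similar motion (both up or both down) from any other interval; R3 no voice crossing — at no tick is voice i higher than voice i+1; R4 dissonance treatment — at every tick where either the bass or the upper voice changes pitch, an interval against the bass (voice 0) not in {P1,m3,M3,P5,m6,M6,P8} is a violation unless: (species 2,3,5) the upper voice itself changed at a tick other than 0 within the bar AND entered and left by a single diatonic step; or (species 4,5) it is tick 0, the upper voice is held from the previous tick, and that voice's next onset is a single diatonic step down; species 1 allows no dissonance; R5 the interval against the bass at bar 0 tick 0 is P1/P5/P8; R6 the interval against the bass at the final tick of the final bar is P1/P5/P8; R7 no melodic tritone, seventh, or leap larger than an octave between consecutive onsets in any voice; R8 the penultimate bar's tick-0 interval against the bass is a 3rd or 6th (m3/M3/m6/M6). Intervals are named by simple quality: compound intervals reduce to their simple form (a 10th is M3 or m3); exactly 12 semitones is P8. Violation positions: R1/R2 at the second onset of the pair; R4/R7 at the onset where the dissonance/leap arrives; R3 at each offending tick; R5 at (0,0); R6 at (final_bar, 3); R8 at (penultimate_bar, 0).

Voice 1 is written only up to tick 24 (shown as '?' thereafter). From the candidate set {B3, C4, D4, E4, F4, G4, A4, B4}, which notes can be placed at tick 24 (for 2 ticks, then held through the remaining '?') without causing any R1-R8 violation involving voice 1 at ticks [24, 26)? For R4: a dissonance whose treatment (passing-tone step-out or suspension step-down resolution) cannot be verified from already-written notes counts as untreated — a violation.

{D4, G4}

B3: violates R2,R8
C4: violates R4,R7,R8
D4: legal
E4: violates R4,R8
F4: violates R4,R7,R8
G4: legal
A4: violates R4,R8
B4: violates R8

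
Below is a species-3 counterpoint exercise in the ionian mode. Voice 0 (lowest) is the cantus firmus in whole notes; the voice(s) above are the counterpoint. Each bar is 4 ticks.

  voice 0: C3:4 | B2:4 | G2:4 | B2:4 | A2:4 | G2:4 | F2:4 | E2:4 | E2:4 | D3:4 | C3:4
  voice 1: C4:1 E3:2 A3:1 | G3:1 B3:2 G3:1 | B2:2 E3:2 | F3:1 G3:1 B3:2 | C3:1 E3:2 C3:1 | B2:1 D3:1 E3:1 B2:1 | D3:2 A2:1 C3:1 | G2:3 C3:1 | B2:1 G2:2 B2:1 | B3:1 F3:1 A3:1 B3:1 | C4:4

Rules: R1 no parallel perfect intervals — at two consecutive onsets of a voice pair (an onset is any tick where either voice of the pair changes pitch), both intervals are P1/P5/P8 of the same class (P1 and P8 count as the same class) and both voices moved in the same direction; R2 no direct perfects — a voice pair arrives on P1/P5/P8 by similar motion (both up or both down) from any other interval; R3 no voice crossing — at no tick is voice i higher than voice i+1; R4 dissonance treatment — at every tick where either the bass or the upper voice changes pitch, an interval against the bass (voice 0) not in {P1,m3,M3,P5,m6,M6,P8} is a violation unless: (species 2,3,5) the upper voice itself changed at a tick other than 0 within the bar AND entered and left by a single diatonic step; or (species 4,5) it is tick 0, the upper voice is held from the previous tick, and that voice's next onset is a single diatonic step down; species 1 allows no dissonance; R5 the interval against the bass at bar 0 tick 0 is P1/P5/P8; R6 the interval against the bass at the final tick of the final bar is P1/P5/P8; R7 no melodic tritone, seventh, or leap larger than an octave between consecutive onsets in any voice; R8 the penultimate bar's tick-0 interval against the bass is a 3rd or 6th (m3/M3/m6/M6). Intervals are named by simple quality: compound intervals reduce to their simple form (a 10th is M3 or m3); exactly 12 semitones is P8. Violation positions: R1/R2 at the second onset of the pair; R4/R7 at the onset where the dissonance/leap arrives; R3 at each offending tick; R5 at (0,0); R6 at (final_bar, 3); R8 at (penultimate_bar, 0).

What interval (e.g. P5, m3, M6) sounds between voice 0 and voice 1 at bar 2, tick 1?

M3

voice 0=G2 voice 1=B2 -> M3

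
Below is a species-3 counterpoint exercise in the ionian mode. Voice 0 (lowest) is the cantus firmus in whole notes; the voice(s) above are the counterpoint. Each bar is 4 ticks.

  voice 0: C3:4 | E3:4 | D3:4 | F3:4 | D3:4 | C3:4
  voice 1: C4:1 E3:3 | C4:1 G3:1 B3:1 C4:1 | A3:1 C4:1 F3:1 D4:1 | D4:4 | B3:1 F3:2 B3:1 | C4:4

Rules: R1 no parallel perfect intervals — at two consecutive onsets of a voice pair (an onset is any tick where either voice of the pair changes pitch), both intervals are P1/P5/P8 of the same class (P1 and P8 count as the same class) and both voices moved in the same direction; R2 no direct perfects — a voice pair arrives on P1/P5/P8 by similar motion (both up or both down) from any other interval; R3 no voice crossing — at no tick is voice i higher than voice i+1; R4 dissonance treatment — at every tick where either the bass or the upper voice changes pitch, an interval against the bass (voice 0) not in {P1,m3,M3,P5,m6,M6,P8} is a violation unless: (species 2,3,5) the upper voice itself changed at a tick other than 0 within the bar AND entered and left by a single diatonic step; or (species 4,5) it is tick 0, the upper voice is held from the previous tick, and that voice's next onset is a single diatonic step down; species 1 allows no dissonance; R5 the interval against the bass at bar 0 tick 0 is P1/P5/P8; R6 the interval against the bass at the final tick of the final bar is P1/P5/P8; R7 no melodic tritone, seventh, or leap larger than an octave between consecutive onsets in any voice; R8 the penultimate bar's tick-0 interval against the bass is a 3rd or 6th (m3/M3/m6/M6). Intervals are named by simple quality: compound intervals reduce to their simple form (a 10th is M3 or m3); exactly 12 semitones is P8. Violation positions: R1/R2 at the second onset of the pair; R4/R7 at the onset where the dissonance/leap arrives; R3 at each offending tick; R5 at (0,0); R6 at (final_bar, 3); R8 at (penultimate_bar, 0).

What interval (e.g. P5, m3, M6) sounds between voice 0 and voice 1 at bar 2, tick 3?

P8

voice 0=D3 voice 1=D4 -> P8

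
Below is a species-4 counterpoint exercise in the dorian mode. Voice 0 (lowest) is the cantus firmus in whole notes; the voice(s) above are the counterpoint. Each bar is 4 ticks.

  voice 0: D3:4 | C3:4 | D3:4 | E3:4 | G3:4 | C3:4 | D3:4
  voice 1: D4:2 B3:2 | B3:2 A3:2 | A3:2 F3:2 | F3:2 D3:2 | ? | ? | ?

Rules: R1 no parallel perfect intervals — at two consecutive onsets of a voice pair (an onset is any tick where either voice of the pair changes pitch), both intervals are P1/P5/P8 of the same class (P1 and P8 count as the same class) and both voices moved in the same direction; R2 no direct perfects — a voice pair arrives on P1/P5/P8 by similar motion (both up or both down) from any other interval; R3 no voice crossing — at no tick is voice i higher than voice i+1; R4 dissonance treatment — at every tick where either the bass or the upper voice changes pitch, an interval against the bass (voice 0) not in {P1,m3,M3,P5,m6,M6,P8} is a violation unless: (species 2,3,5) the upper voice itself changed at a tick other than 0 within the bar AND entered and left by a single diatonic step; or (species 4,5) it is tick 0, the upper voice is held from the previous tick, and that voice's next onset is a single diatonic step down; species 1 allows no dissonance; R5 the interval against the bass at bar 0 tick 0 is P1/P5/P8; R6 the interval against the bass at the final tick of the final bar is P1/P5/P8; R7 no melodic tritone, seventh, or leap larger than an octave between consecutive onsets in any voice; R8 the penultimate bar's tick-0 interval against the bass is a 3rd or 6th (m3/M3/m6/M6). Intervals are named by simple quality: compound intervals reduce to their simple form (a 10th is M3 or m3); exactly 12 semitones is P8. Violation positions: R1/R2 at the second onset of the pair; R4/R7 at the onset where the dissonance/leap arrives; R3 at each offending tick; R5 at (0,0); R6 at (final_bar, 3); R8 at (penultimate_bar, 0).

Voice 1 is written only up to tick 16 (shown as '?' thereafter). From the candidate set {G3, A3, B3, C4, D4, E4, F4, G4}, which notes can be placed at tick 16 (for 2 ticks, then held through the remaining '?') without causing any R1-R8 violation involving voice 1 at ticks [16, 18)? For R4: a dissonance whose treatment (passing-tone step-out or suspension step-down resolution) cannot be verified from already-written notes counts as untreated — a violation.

{B3}

G3: violates R2
A3: violates R4
B3: legal
C4: violates R4,R7
D4: violates R2
E4: violates R7
F4: violates R4,R7
G4: violates R2,R7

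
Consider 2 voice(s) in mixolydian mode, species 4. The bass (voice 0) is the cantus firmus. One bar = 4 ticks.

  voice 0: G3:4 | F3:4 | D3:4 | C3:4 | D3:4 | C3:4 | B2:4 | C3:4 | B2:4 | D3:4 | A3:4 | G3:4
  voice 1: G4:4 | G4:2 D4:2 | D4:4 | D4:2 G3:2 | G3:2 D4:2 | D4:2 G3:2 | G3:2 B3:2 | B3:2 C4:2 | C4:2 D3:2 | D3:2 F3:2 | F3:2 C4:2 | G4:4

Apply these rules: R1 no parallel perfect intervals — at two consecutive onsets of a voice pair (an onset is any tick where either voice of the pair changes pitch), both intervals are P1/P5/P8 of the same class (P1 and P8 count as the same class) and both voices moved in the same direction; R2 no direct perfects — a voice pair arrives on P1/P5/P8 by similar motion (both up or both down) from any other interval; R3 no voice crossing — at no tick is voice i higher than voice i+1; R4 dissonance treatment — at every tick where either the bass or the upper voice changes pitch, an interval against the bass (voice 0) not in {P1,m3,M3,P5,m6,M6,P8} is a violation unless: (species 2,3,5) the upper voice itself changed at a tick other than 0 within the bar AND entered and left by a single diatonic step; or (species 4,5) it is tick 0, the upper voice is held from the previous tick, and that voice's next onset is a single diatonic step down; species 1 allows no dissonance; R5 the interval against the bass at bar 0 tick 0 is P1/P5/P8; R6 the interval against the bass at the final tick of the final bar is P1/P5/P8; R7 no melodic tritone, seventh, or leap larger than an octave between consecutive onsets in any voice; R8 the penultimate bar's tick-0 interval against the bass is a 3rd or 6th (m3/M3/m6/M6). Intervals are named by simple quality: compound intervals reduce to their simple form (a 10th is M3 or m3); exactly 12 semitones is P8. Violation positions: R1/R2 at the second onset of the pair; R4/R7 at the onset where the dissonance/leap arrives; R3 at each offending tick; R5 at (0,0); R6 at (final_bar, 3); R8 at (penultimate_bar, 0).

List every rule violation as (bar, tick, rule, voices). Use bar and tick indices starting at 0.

(1, 0, R4, (0, 1))
(3, 0, R4, (0, 1))
(4, 0, R4, (0, 1))
(5, 0, R4, (0, 1))
(7, 0, R4, (0, 1))
(8, 0, R4, (0, 1))
(8, 2, R7, (1,))
(10, 0, R3, (0, 1))
(10, 1, R3, (0, 1))

bar 0: v0=G3 v1=G4 downbeat P8
bar 1: v0=F3 v1=G4 downbeat M2
bar 2: v0=D3 v1=D4 downbeat P8
bar 3: v0=C3 v1=D4 downbeat M2
bar 4: v0=D3 v1=G3 downbeat P4
bar 5: v0=C3 v1=D4 downbeat M2
bar 6: v0=B2 v1=G3 downbeat m6
bar 7: v0=C3 v1=B3 downbeat M7
bar 8: v0=B2 v1=C4 downbeat m2
bar 9: v0=D3 v1=D3 downbeat P1
bar 10: v0=A3 v1=F3 downbeat M3
bar 11: v0=G3 v1=G4 downbeat P8
  -> R4 @ bar 1 tick 0 v(0, 1): F3/G4 M2 untreated
  -> R4 @ bar 3 tick 0 v(0, 1): C3/D4 M2 untreated
  -> R4 @ bar 4 tick 0 v(0, 1): D3/G3 P4 untreated
  -> R4 @ bar 5 tick 0 v(0, 1): C3/D4 M2 untreated
  -> R4 @ bar 7 tick 0 v(0, 1): C3/B3 M7 untreated
  -> R4 @ bar 8 tick 0 v(0, 1): B2/C4 m2 untreated
  -> R7 @ bar 8 tick 2 v(1,): C4->D3 leap 10st
  -> R3 @ bar 10 tick 0 v(0, 1): A3 above F3
  -> R3 @ bar 10 tick 1 v(0, 1): A3 above F3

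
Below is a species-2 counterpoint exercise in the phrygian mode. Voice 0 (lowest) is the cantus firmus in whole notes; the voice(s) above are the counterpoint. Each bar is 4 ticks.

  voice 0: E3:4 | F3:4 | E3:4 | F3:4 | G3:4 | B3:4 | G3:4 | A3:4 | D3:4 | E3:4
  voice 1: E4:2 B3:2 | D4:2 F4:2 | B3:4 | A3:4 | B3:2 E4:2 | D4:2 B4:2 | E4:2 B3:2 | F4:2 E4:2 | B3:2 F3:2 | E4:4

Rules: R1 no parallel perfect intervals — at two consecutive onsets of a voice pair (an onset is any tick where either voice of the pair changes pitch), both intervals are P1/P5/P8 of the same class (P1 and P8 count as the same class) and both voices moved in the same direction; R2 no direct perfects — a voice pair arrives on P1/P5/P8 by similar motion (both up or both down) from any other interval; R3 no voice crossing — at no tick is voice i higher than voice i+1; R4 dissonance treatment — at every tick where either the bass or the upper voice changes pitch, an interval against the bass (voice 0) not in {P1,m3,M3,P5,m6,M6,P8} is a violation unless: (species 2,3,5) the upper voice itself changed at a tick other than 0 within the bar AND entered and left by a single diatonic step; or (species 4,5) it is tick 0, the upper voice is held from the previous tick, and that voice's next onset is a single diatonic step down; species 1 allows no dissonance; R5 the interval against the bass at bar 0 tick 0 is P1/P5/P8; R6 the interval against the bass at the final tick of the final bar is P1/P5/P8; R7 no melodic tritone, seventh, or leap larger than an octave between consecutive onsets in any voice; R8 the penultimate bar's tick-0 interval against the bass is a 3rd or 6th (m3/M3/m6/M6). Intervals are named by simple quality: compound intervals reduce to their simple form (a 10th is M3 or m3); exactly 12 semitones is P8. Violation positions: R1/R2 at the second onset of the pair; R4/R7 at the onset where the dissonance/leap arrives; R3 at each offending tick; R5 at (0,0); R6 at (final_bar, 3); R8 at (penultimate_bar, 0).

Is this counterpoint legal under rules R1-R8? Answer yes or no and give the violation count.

bar 0: v0=E3 v1=E4 (P8)
bar 1: v0=F3 v1=D4 (M6)
bar 2: v0=E3 v1=B3 (P5)
bar 3: v0=F3 v1=A3 (M3)
bar 4: v0=G3 v1=B3 (M3)
bar 5: v0=B3 v1=D4 (m3)
bar 6: v0=G3 v1=E4 (M6)
bar 7: v0=A3 v1=F4 (m6)
bar 8: v0=D3 v1=B3 (M6)
bar 9: v0=E3 v1=E4 (P8)
  R2 @ bar2.0: F3/F4 P8 -> E3/B3 P5 similar
  R7 @ bar2.0: F4->B3 leap 6st
  R7 @ bar7.0: B3->F4 leap 6st
  R7 @ bar8.2: B3->F3 leap 6st
  R2 @ bar9.0: D3/F3 m3 -> E3/E4 P8 similar
  R7 @ bar9.0: F3->E4 leap 11st

No (6 violations)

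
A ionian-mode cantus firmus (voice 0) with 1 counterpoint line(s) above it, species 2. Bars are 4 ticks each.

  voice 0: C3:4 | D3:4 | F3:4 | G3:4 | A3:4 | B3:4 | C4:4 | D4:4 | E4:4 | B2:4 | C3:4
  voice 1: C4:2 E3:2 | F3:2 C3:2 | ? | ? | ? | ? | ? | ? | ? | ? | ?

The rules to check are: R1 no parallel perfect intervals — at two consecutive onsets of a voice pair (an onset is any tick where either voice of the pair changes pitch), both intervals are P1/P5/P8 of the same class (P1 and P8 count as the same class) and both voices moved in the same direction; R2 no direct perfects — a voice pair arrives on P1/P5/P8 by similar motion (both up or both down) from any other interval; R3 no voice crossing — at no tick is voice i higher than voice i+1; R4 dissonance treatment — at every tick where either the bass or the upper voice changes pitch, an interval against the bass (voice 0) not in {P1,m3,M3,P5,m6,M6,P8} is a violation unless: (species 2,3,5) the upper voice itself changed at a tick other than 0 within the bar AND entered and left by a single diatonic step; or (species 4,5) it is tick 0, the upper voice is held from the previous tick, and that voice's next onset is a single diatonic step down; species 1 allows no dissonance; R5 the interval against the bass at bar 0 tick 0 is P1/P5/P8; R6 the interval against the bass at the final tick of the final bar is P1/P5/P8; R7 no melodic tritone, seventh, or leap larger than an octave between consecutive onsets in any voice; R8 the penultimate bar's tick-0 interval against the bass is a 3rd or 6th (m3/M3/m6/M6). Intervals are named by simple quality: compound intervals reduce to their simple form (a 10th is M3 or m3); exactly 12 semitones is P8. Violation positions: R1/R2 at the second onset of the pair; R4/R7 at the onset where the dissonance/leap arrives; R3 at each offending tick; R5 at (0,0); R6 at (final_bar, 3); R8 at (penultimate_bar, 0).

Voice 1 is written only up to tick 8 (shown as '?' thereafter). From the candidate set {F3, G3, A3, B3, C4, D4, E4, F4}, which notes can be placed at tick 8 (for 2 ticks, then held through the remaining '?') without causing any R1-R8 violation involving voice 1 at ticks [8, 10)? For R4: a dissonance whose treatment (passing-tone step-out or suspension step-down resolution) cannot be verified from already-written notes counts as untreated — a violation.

F3: violates R2
G3: violates R4
A3: legal
B3: violates R4,R7
C4: violates R2
D4: violates R7
E4: violates R4,R7
F4: violates R2,R7

{A3}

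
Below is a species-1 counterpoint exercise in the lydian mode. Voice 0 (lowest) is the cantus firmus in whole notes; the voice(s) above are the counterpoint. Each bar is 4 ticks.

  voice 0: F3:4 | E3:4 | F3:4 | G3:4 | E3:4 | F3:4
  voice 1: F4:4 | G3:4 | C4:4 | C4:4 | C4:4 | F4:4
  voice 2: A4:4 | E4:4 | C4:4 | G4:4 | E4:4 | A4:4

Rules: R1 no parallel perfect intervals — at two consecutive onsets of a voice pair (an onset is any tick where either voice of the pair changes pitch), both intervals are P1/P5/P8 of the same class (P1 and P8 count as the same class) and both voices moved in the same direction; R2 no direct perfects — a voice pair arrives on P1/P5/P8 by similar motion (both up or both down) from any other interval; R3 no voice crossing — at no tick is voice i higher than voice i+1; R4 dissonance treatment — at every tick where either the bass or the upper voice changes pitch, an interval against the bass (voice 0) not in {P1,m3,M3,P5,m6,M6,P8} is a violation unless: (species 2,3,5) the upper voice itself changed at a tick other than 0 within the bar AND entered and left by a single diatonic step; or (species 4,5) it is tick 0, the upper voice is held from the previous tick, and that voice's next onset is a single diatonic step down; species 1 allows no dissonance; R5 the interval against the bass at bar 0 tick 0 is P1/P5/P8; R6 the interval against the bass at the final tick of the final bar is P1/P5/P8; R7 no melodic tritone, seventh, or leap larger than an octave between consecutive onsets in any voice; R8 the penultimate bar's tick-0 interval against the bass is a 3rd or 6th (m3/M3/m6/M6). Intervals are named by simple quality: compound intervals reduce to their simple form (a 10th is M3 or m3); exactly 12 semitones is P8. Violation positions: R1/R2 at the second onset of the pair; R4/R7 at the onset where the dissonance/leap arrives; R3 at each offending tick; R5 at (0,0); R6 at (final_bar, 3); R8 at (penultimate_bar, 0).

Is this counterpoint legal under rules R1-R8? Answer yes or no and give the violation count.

bar 0: v0=F3 v1=F4 v2=A4 (M3)
bar 1: v0=E3 v1=G3 v2=E4 (P8)
bar 2: v0=F3 v1=C4 v2=C4 (P5)
bar 3: v0=G3 v1=C4 v2=G4 (P8)
bar 4: v0=E3 v1=C4 v2=E4 (P8)
bar 5: v0=F3 v1=F4 v2=A4 (M3)
  R5 @ bar0.0: opens on M3
  R2 @ bar1.0: F3/A4 M3 -> E3/E4 P8 similar
  R7 @ bar1.0: F4->G3 leap 10st
  R2 @ bar2.0: E3/G3 m3 -> F3/C4 P5 similar
  R2 @ bar3.0: F3/C4 P5 -> G3/G4 P8 similar
  R4 @ bar3.0: G3/C4 P4 untreated
  R1 @ bar4.0: G3/G4 P8 -> E3/E4 P8 similar
  R8 @ bar4.0: penult P8 not 3rd/6th
  R2 @ bar5.0: E3/C4 m6 -> F3/F4 P8 similar
  R6 @ bar5.3: closes on M3

No (10 violations)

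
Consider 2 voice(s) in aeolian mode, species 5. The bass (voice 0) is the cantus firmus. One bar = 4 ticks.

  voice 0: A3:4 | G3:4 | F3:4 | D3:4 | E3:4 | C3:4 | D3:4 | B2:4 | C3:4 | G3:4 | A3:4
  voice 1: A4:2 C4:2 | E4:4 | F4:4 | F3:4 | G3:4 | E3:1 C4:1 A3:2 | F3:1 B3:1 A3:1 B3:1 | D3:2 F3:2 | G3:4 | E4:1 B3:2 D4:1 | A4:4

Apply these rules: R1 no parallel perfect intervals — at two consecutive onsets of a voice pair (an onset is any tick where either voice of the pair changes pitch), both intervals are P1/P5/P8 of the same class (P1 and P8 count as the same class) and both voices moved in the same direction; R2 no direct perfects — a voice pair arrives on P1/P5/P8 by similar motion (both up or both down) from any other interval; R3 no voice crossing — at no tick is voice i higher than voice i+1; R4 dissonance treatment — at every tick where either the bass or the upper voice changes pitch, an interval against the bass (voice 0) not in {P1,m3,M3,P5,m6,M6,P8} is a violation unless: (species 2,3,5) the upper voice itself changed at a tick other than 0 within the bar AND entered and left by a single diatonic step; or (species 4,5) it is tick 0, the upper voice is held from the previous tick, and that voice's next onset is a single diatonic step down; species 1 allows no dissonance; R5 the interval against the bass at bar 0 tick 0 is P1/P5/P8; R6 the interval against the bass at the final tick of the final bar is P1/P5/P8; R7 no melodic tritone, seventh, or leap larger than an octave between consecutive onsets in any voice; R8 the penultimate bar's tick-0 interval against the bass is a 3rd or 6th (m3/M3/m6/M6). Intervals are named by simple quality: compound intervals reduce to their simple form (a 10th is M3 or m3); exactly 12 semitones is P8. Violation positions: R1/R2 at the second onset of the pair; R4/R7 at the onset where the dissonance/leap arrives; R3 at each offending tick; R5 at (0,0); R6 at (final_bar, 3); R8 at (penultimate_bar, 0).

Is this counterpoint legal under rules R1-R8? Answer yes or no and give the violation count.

bar 0: v0=A3 v1=A4 (P8)
bar 1: v0=G3 v1=E4 (M6)
bar 2: v0=F3 v1=F4 (P8)
bar 3: v0=D3 v1=F3 (m3)
bar 4: v0=E3 v1=G3 (m3)
bar 5: v0=C3 v1=E3 (M3)
bar 6: v0=D3 v1=F3 (m3)
bar 7: v0=B2 v1=D3 (m3)
bar 8: v0=C3 v1=G3 (P5)
bar 9: v0=G3 v1=E4 (M6)
bar 10: v0=A3 v1=A4 (P8)
  R7 @ bar6.1: F3->B3 leap 6st
  R4 @ bar7.2: B2/F3 TT untreated
  R2 @ bar8.0: B2/F3 TT -> C3/G3 P5 similar
  R2 @ bar10.0: G3/D4 P5 -> A3/A4 P8 similar

No (4 violations)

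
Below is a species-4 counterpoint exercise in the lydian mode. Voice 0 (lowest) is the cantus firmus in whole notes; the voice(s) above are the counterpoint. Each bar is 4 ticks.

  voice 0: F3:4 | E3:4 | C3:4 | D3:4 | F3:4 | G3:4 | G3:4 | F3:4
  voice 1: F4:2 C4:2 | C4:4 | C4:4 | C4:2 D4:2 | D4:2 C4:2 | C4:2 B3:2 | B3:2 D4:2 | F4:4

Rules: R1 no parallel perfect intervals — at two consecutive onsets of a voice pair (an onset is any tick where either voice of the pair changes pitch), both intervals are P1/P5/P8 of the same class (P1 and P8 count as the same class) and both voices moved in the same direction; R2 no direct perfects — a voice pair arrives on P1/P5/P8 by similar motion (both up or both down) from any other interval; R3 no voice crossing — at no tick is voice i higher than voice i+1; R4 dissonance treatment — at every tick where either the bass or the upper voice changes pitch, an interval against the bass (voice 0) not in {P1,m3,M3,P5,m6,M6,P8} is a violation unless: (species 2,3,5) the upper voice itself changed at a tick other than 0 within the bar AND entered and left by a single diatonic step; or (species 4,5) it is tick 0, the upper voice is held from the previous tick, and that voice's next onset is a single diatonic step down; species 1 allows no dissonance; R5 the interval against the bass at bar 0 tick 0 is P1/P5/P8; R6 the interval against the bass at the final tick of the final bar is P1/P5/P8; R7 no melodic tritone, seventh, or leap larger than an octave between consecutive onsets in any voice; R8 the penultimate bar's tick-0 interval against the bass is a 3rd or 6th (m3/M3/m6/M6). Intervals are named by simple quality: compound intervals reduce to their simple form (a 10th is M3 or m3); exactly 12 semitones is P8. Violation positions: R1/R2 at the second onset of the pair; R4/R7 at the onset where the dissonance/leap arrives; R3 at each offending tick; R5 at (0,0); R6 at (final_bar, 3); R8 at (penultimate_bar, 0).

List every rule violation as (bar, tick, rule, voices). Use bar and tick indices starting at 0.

bar 0: v0=F3 v1=F4 downbeat P8
bar 1: v0=E3 v1=C4 downbeat m6
bar 2: v0=C3 v1=C4 downbeat P8
bar 3: v0=D3 v1=C4 downbeat m7
bar 4: v0=F3 v1=D4 downbeat M6
bar 5: v0=G3 v1=C4 downbeat P4
bar 6: v0=G3 v1=B3 downbeat M3
bar 7: v0=F3 v1=F4 downbeat P8
  -> R4 @ bar 3 tick 0 v(0, 1): D3/C4 m7 untreated

(3, 0, R4, (0, 1))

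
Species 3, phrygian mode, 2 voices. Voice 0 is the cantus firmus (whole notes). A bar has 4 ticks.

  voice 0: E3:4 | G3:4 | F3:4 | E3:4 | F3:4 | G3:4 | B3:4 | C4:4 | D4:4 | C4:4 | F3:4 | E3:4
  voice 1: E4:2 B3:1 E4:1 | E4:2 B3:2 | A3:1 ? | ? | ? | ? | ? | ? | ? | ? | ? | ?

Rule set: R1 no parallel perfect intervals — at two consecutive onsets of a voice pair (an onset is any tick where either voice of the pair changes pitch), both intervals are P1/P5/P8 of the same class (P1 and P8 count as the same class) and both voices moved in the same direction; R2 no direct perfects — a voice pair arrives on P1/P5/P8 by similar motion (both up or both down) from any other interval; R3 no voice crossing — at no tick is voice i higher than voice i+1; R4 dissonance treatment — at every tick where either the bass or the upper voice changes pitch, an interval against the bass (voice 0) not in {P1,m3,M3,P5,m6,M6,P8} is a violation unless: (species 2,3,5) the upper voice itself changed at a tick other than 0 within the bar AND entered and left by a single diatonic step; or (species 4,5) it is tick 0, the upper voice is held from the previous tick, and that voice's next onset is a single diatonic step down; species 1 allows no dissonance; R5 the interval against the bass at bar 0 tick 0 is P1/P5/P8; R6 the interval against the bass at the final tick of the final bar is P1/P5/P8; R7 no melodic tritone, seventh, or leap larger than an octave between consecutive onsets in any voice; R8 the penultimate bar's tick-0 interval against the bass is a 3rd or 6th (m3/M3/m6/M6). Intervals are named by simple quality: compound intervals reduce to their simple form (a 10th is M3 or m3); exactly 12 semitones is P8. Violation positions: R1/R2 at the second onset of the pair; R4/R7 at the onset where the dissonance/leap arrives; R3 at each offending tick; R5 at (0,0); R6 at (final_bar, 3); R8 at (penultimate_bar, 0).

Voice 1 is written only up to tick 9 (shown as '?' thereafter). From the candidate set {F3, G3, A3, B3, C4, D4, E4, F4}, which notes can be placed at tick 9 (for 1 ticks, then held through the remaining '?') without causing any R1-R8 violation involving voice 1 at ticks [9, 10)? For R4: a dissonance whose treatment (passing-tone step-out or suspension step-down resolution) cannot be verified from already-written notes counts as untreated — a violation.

{A3, C4, D4, F3, F4}

F3: legal
G3: violates R4
A3: legal
B3: violates R4
C4: legal
D4: legal
E4: violates R4
F4: legal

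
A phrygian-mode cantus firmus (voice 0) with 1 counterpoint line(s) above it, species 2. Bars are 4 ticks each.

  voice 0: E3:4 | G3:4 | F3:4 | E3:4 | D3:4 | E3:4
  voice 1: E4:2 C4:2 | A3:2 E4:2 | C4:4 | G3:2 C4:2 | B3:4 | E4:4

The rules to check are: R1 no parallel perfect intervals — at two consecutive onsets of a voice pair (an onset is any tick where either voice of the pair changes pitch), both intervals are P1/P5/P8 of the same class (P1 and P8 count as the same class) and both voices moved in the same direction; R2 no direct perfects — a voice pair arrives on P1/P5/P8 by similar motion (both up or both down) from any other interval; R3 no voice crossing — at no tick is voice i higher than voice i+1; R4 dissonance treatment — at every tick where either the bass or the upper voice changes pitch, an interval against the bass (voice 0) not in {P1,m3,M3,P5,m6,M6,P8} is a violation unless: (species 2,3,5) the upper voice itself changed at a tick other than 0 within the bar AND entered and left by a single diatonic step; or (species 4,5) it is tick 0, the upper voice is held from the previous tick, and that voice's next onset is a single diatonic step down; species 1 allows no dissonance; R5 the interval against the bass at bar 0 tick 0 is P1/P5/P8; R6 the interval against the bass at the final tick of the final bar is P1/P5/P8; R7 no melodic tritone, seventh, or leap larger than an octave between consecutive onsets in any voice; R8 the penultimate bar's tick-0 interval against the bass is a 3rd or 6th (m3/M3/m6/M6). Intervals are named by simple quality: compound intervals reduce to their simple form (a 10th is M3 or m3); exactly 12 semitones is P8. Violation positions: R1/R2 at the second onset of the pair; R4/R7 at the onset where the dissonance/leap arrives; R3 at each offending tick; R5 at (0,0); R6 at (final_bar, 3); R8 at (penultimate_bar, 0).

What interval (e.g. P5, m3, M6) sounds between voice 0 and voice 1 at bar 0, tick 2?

m6

voice 0=E3 voice 1=C4 -> m6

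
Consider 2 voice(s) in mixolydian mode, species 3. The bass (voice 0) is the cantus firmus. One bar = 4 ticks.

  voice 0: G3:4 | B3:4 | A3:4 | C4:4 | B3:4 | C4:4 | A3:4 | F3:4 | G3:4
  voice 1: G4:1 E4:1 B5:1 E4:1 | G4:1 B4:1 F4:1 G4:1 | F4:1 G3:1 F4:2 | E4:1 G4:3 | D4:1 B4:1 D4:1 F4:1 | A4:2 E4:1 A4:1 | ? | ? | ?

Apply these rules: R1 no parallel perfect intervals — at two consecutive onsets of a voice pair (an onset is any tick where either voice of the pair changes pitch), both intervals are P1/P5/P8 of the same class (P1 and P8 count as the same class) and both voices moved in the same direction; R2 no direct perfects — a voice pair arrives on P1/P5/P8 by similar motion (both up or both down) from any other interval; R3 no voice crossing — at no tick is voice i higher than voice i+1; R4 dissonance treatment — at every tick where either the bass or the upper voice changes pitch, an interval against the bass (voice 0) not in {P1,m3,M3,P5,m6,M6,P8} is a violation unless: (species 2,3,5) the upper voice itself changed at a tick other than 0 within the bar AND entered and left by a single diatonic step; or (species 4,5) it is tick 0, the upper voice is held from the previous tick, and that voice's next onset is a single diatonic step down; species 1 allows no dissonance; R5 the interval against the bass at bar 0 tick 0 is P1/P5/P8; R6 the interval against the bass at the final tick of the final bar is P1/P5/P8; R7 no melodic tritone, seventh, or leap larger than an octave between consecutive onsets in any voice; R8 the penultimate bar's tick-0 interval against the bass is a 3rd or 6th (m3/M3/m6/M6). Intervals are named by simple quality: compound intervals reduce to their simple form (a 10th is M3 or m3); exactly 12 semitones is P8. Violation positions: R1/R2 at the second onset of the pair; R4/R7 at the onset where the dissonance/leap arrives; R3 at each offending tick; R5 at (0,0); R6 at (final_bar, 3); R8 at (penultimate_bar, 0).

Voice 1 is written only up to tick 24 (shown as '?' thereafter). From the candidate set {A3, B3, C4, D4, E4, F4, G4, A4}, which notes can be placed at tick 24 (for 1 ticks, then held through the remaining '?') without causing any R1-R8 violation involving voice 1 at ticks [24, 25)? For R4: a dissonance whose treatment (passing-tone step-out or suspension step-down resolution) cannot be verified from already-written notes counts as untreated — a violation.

A3: violates R2
B3: violates R4,R7
C4: legal
D4: violates R4
E4: violates R2
F4: legal
G4: violates R4
A4: legal

{A4, C4, F4}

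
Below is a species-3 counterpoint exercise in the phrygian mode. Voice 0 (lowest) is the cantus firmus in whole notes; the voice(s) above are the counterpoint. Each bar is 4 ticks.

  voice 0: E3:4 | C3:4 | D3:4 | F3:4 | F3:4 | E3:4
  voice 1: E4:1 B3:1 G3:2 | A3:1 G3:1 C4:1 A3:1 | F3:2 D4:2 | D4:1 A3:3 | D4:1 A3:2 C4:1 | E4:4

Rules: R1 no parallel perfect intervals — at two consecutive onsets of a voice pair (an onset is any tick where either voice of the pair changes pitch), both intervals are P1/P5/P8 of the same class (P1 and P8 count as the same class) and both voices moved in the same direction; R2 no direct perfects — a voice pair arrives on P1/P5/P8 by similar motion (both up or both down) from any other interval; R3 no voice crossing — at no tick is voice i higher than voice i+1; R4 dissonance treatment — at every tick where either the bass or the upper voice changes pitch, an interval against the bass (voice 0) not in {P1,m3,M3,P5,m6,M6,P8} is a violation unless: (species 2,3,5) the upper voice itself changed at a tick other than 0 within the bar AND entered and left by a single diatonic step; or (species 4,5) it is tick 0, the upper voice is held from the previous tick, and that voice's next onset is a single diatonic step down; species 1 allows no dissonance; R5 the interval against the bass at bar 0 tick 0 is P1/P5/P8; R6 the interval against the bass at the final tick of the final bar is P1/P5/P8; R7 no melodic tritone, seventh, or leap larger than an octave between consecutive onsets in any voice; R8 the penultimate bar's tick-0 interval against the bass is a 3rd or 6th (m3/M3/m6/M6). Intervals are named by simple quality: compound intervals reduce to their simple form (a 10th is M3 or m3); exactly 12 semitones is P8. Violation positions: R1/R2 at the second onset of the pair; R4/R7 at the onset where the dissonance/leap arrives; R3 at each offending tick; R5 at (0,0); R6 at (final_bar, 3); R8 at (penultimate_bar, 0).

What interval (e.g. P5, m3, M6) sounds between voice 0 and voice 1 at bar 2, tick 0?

m3

voice 0=D3 voice 1=F3 -> m3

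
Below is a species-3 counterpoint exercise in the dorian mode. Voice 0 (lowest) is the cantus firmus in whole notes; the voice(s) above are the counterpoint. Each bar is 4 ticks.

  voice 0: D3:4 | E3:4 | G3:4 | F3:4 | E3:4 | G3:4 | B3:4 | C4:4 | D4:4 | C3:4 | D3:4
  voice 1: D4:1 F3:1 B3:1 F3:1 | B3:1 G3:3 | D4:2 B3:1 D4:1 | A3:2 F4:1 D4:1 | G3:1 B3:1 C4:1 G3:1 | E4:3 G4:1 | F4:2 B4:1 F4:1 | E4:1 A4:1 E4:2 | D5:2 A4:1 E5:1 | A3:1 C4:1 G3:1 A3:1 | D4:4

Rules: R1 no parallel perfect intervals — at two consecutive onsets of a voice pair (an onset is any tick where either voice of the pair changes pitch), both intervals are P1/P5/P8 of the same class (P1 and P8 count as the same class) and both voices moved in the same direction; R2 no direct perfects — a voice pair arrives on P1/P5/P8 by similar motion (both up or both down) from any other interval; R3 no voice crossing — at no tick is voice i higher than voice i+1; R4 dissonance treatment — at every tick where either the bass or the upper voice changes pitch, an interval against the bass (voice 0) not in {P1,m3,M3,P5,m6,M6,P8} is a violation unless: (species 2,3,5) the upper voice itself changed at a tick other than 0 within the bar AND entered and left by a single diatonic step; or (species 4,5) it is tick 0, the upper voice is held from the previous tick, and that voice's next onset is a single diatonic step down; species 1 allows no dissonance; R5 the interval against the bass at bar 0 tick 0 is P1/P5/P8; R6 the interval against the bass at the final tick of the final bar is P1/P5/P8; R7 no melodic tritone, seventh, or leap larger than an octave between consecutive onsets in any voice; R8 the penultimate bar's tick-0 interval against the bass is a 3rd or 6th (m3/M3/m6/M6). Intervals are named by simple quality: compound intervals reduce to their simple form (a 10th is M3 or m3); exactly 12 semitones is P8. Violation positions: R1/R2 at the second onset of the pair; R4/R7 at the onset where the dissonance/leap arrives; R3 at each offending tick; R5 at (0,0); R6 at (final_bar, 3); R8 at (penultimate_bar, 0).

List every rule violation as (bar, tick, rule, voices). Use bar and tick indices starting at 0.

bar 0: v0=D3 v1=D4 downbeat P8
bar 1: v0=E3 v1=B3 downbeat P5
bar 2: v0=G3 v1=D4 downbeat P5
bar 3: v0=F3 v1=A3 downbeat M3
bar 4: v0=E3 v1=G3 downbeat m3
bar 5: v0=G3 v1=E4 downbeat M6
bar 6: v0=B3 v1=F4 downbeat TT
bar 7: v0=C4 v1=E4 downbeat M3
bar 8: v0=D4 v1=D5 downbeat P8
bar 9: v0=C3 v1=A3 downbeat M6
bar 10: v0=D3 v1=D4 downbeat P8
  -> R7 @ bar 0 tick 2 v(1,): F3->B3 leap 6st
  -> R7 @ bar 0 tick 3 v(1,): B3->F3 leap 6st
  -> R2 @ bar 1 tick 0 v(0, 1): D3/F3 m3 -> E3/B3 P5 similar
  -> R7 @ bar 1 tick 0 v(1,): F3->B3 leap 6st
  -> R2 @ bar 2 tick 0 v(0, 1): E3/G3 m3 -> G3/D4 P5 similar
  -> R4 @ bar 6 tick 0 v(0, 1): B3/F4 TT untreated
  -> R7 @ bar 6 tick 2 v(1,): F4->B4 leap 6st
  -> R4 @ bar 6 tick 3 v(0, 1): B3/F4 TT untreated
  -> R7 @ bar 6 tick 3 v(1,): B4->F4 leap 6st
  -> R2 @ bar 8 tick 0 v(0, 1): C4/E4 M3 -> D4/D5 P8 similar
  -> R7 @ bar 8 tick 0 v(1,): E4->D5 leap 10st
  -> R4 @ bar 8 tick 3 v(0, 1): D4/E5 M2 untreated
  -> R7 @ bar 9 tick 0 v(0,): D4->C3 leap 14st
  -> R7 @ bar 9 tick 0 v(1,): E5->A3 leap 19st
  -> R2 @ bar 10 tick 0 v(0, 1): C3/A3 M6 -> D3/D4 P8 similar

(0, 2, R7, (1,))
(0, 3, R7, (1,))
(1, 0, R2, (0, 1))
(1, 0, R7, (1,))
(2, 0, R2, (0, 1))
(6, 0, R4, (0, 1))
(6, 2, R7, (1,))
(6, 3, R4, (0, 1))
(6, 3, R7, (1,))
(8, 0, R2, (0, 1))
(8, 0, R7, (1,))
(8, 3, R4, (0, 1))
(9, 0, R7, (0,))
(9, 0, R7, (1,))
(10, 0, R2, (0, 1))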